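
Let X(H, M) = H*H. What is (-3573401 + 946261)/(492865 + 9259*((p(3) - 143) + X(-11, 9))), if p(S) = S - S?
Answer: -2627140/289167 ≈ -9.0852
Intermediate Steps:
p(S) = 0
X(H, M) = H²
(-3573401 + 946261)/(492865 + 9259*((p(3) - 143) + X(-11, 9))) = (-3573401 + 946261)/(492865 + 9259*((0 - 143) + (-11)²)) = -2627140/(492865 + 9259*(-143 + 121)) = -2627140/(492865 + 9259*(-22)) = -2627140/(492865 - 203698) = -2627140/289167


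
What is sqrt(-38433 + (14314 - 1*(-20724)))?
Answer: I*sqrt(3395) ≈ 58.267*I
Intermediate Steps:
sqrt(-38433 + (14314 - 1*(-20724))) = sqrt(-38433 + (14314 + 20724)) = sqrt(-38433 + 35038) = sqrt(-3395) = I*sqrt(3395)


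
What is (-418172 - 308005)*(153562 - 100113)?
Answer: -38813434473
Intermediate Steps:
(-418172 - 308005)*(153562 - 100113) = -726177*53449 = -38813434473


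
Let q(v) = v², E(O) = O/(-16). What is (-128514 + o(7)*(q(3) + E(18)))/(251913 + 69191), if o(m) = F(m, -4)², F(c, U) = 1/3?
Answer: -1028105/2568832 ≈ -0.40022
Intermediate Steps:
E(O) = -O/16 (E(O) = O*(-1/16) = -O/16)
F(c, U) = ⅓ (F(c, U) = 1*(⅓) = ⅓)
o(m) = ⅑ (o(m) = (⅓)² = ⅑)
(-128514 + o(7)*(q(3) + E(18)))/(251913 + 69191) = (-128514 + (3² - 1/16*18)/9)/(251913 + 69191) = (-128514 + (9 - 9/8)/9)/321104 = (-128514 + (⅑)*(63/8))*(1/321104) = (-128514 + 7/8)*(1/321104) = -1028105/8*1/321104 = -1028105/2568832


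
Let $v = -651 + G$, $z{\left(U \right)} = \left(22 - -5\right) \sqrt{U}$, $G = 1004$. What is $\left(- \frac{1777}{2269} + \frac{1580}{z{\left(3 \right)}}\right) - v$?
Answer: $- \frac{802734}{2269} + \frac{1580 \sqrt{3}}{81} \approx -320.0$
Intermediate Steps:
$z{\left(U \right)} = 27 \sqrt{U}$ ($z{\left(U \right)} = \left(22 + 5\right) \sqrt{U} = 27 \sqrt{U}$)
$v = 353$ ($v = -651 + 1004 = 353$)
$\left(- \frac{1777}{2269} + \frac{1580}{z{\left(3 \right)}}\right) - v = \left(- \frac{1777}{2269} + \frac{1580}{27 \sqrt{3}}\right) - 353 = \left(\left(-1777\right) \frac{1}{2269} + 1580 \frac{\sqrt{3}}{81}\right) - 353 = \left(- \frac{1777}{2269} + \frac{1580 \sqrt{3}}{81}\right) - 353 = - \frac{802734}{2269} + \frac{1580 \sqrt{3}}{81}$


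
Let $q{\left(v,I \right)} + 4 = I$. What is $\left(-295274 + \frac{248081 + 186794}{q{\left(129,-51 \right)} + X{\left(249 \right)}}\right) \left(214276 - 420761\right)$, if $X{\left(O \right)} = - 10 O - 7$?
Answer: $\frac{155684346787655}{2552} \approx 6.1005 \cdot 10^{10}$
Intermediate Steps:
$q{\left(v,I \right)} = -4 + I$
$X{\left(O \right)} = -7 - 10 O$
$\left(-295274 + \frac{248081 + 186794}{q{\left(129,-51 \right)} + X{\left(249 \right)}}\right) \left(214276 - 420761\right) = \left(-295274 + \frac{248081 + 186794}{\left(-4 - 51\right) - 2497}\right) \left(214276 - 420761\right) = \left(-295274 + \frac{434875}{-55 - 2497}\right) \left(-206485\right) = \left(-295274 + \frac{434875}{-2552}\right) \left(-206485\right) = \left(-295274 + 434875 \left(- \frac{1}{2552}\right)\right) \left(-206485\right) = \left(-295274 - \frac{434875}{2552}\right) \left(-206485\right) = \left(- \frac{753974123}{2552}\right) \left(-206485\right) = \frac{155684346787655}{2552}$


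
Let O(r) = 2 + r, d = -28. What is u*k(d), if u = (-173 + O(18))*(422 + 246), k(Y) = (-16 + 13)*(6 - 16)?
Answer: -3066120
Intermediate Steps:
k(Y) = 30 (k(Y) = -3*(-10) = 30)
u = -102204 (u = (-173 + (2 + 18))*(422 + 246) = (-173 + 20)*668 = -153*668 = -102204)
u*k(d) = -102204*30 = -3066120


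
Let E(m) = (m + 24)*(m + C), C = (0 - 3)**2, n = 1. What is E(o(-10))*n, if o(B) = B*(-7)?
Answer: 7426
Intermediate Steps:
o(B) = -7*B
C = 9 (C = (-3)**2 = 9)
E(m) = (9 + m)*(24 + m) (E(m) = (m + 24)*(m + 9) = (24 + m)*(9 + m) = (9 + m)*(24 + m))
E(o(-10))*n = (216 + (-7*(-10))**2 + 33*(-7*(-10)))*1 = (216 + 70**2 + 33*70)*1 = (216 + 4900 + 2310)*1 = 7426*1 = 7426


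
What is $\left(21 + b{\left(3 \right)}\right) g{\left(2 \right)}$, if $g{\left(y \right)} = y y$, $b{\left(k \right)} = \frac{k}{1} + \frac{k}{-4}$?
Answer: $93$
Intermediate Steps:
$b{\left(k \right)} = \frac{3 k}{4}$ ($b{\left(k \right)} = k 1 + k \left(- \frac{1}{4}\right) = k - \frac{k}{4} = \frac{3 k}{4}$)
$g{\left(y \right)} = y^{2}$
$\left(21 + b{\left(3 \right)}\right) g{\left(2 \right)} = \left(21 + \frac{3}{4} \cdot 3\right) 2^{2} = \left(21 + \frac{9}{4}\right) 4 = \frac{93}{4} \cdot 4 = 93$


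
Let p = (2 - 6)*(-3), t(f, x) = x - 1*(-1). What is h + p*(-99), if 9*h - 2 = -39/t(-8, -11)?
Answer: -106861/90 ≈ -1187.3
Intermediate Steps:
t(f, x) = 1 + x (t(f, x) = x + 1 = 1 + x)
p = 12 (p = -4*(-3) = 12)
h = 59/90 (h = 2/9 + (-39/(1 - 11))/9 = 2/9 + (-39/(-10))/9 = 2/9 + (-39*(-⅒))/9 = 2/9 + (⅑)*(39/10) = 2/9 + 13/30 = 59/90 ≈ 0.65556)
h + p*(-99) = 59/90 + 12*(-99) = 59/90 - 1188 = -106861/90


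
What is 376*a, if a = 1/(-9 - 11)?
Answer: -94/5 ≈ -18.800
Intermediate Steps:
a = -1/20 (a = 1/(-20) = -1/20 ≈ -0.050000)
376*a = 376*(-1/20) = -94/5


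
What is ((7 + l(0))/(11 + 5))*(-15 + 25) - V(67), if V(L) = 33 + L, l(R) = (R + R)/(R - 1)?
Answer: -765/8 ≈ -95.625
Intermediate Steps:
l(R) = 2*R/(-1 + R) (l(R) = (2*R)/(-1 + R) = 2*R/(-1 + R))
((7 + l(0))/(11 + 5))*(-15 + 25) - V(67) = ((7 + 2*0/(-1 + 0))/(11 + 5))*(-15 + 25) - (33 + 67) = ((7 + 2*0/(-1))/16)*10 - 1*100 = ((7 + 2*0*(-1))*(1/16))*10 - 100 = ((7 + 0)*(1/16))*10 - 100 = (7*(1/16))*10 - 100 = (7/16)*10 - 100 = 35/8 - 100 = -765/8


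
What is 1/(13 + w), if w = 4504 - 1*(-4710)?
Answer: 1/9227 ≈ 0.00010838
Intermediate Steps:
w = 9214 (w = 4504 + 4710 = 9214)
1/(13 + w) = 1/(13 + 9214) = 1/9227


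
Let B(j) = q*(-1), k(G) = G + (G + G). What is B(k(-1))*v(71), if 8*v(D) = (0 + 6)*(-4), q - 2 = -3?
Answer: -3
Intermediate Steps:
q = -1 (q = 2 - 3 = -1)
v(D) = -3 (v(D) = ((0 + 6)*(-4))/8 = (6*(-4))/8 = (⅛)*(-24) = -3)
k(G) = 3*G (k(G) = G + 2*G = 3*G)
B(j) = 1 (B(j) = -1*(-1) = 1)
B(k(-1))*v(71) = 1*(-3) = -3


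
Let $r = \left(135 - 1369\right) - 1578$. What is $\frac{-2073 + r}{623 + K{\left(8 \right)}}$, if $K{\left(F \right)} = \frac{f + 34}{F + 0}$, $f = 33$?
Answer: $- \frac{39080}{5051} \approx -7.7371$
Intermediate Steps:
$r = -2812$ ($r = -1234 - 1578 = -2812$)
$K{\left(F \right)} = \frac{67}{F}$ ($K{\left(F \right)} = \frac{33 + 34}{F + 0} = \frac{67}{F}$)
$\frac{-2073 + r}{623 + K{\left(8 \right)}} = \frac{-2073 - 2812}{623 + \frac{67}{8}} = - \frac{4885}{623 + 67 \cdot \frac{1}{8}} = - \frac{4885}{623 + \frac{67}{8}} = - \frac{4885}{\frac{5051}{8}} = \left(-4885\right) \frac{8}{5051} = - \frac{39080}{5051}$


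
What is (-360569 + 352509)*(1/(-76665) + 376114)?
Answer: -46481665052108/15333 ≈ -3.0315e+9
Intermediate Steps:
(-360569 + 352509)*(1/(-76665) + 376114) = -8060*(-1/76665 + 376114) = -8060*28834779809/76665 = -46481665052108/15333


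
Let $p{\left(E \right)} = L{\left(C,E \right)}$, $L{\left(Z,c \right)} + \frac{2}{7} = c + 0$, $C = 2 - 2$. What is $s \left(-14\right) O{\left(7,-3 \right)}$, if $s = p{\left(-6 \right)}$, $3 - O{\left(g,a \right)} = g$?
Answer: $-352$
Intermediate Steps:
$C = 0$ ($C = 2 - 2 = 0$)
$O{\left(g,a \right)} = 3 - g$
$L{\left(Z,c \right)} = - \frac{2}{7} + c$ ($L{\left(Z,c \right)} = - \frac{2}{7} + \left(c + 0\right) = - \frac{2}{7} + c$)
$p{\left(E \right)} = - \frac{2}{7} + E$
$s = - \frac{44}{7}$ ($s = - \frac{2}{7} - 6 = - \frac{44}{7} \approx -6.2857$)
$s \left(-14\right) O{\left(7,-3 \right)} = \left(- \frac{44}{7}\right) \left(-14\right) \left(3 - 7\right) = 88 \left(3 - 7\right) = 88 \left(-4\right) = -352$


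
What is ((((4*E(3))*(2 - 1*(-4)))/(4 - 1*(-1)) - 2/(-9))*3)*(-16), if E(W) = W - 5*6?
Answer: 93152/15 ≈ 6210.1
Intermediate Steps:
E(W) = -30 + W (E(W) = W - 30 = -30 + W)
((((4*E(3))*(2 - 1*(-4)))/(4 - 1*(-1)) - 2/(-9))*3)*(-16) = ((((4*(-30 + 3))*(2 - 1*(-4)))/(4 - 1*(-1)) - 2/(-9))*3)*(-16) = ((((4*(-27))*(2 + 4))/(4 + 1) - 2*(-1/9))*3)*(-16) = ((-108*6/5 + 2/9)*3)*(-16) = ((-648*1/5 + 2/9)*3)*(-16) = ((-648/5 + 2/9)*3)*(-16) = -5822/45*3*(-16) = -5822/15*(-16) = 93152/15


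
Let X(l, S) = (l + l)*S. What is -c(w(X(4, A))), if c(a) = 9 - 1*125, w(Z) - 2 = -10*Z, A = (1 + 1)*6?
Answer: 116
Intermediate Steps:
A = 12 (A = 2*6 = 12)
X(l, S) = 2*S*l (X(l, S) = (2*l)*S = 2*S*l)
w(Z) = 2 - 10*Z
c(a) = -116 (c(a) = 9 - 125 = -116)
-c(w(X(4, A))) = -1*(-116) = 116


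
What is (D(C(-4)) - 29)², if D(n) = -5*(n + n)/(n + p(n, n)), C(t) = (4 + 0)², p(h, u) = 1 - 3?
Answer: 80089/49 ≈ 1634.5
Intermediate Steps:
p(h, u) = -2
C(t) = 16 (C(t) = 4² = 16)
D(n) = -10*n/(-2 + n) (D(n) = -5*(n + n)/(n - 2) = -5*2*n/(-2 + n) = -10*n/(-2 + n))
(D(C(-4)) - 29)² = (-10*16/(-2 + 16) - 29)² = (-10*16/14 - 29)² = (-10*16*1/14 - 29)² = (-80/7 - 29)² = (-283/7)² = 80089/49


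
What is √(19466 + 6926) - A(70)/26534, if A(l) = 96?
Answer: -48/13267 + 2*√6598 ≈ 162.45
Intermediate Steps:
√(19466 + 6926) - A(70)/26534 = √(19466 + 6926) - 96/26534 = √26392 - 96/26534 = 2*√6598 - 1*48/13267 = 2*√6598 - 48/13267 = -48/13267 + 2*√6598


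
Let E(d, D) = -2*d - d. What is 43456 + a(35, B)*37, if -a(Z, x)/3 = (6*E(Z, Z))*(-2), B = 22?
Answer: -96404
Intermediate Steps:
E(d, D) = -3*d
a(Z, x) = -108*Z (a(Z, x) = -3*6*(-3*Z)*(-2) = -3*(-18*Z)*(-2) = -108*Z)
43456 + a(35, B)*37 = 43456 - 108*35*37 = 43456 - 3780*37 = 43456 - 139860 = -96404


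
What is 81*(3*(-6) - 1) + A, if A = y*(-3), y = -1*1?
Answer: -1536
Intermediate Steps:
y = -1
A = 3 (A = -1*(-3) = 3)
81*(3*(-6) - 1) + A = 81*(3*(-6) - 1) + 3 = 81*(-18 - 1) + 3 = 81*(-19) + 3 = -1539 + 3 = -1536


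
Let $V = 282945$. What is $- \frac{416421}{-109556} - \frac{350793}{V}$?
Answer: $\frac{26464253979}{10332774140} \approx 2.5612$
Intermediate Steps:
$- \frac{416421}{-109556} - \frac{350793}{V} = - \frac{416421}{-109556} - \frac{350793}{282945} = \left(-416421\right) \left(- \frac{1}{109556}\right) - \frac{116931}{94315} = \frac{416421}{109556} - \frac{116931}{94315} = \frac{26464253979}{10332774140}$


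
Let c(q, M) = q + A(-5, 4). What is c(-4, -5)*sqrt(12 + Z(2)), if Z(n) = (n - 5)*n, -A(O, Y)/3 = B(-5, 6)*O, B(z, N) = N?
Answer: 86*sqrt(6) ≈ 210.66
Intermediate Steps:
A(O, Y) = -18*O
c(q, M) = 90 + q (c(q, M) = q - 18*(-5) = q + 90 = 90 + q)
Z(n) = n*(-5 + n) (Z(n) = (-5 + n)*n = n*(-5 + n))
c(-4, -5)*sqrt(12 + Z(2)) = (90 - 4)*sqrt(12 + 2*(-5 + 2)) = 86*sqrt(12 + 2*(-3)) = 86*sqrt(12 - 6) = 86*sqrt(6)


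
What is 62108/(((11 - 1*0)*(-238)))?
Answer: -31054/1309 ≈ -23.723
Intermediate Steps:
62108/(((11 - 1*0)*(-238))) = 62108/(((11 + 0)*(-238))) = 62108/((11*(-238))) = 62108/(-2618) = 62108*(-1/2618) = -31054/1309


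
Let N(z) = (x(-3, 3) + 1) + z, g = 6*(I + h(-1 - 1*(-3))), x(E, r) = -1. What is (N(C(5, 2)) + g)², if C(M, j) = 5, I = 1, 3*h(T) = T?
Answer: 225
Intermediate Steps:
h(T) = T/3
g = 10 (g = 6*(1 + (-1 - 1*(-3))/3) = 6*(1 + (-1 + 3)/3) = 6*(1 + (⅓)*2) = 6*(1 + ⅔) = 6*(5/3) = 10)
N(z) = z (N(z) = (-1 + 1) + z = 0 + z = z)
(N(C(5, 2)) + g)² = (5 + 10)² = 15² = 225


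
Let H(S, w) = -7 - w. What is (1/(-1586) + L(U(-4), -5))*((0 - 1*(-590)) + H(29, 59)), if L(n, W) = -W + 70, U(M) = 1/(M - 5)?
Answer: 31164638/793 ≈ 39300.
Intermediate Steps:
U(M) = 1/(-5 + M)
L(n, W) = 70 - W
(1/(-1586) + L(U(-4), -5))*((0 - 1*(-590)) + H(29, 59)) = (1/(-1586) + (70 - 1*(-5)))*((0 - 1*(-590)) + (-7 - 1*59)) = (-1/1586 + (70 + 5))*((0 + 590) + (-7 - 59)) = (-1/1586 + 75)*(590 - 66) = (118949/1586)*524 = 31164638/793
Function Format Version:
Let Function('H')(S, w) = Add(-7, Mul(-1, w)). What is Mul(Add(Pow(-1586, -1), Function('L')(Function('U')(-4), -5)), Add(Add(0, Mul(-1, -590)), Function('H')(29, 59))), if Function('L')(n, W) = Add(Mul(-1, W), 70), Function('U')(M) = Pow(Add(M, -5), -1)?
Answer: Rational(31164638, 793) ≈ 39300.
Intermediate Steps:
Function('U')(M) = Pow(Add(-5, M), -1)
Function('L')(n, W) = Add(70, Mul(-1, W))
Mul(Add(Pow(-1586, -1), Function('L')(Function('U')(-4), -5)), Add(Add(0, Mul(-1, -590)), Function('H')(29, 59))) = Mul(Add(Pow(-1586, -1), Add(70, Mul(-1, -5))), Add(Add(0, Mul(-1, -590)), Add(-7, Mul(-1, 59)))) = Mul(Add(Rational(-1, 1586), Add(70, 5)), Add(Add(0, 590), Add(-7, -59))) = Mul(Add(Rational(-1, 1586), 75), Add(590, -66)) = Mul(Rational(118949, 1586), 524) = Rational(31164638, 793)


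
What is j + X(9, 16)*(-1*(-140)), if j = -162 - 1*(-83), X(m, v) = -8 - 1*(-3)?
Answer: -779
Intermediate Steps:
X(m, v) = -5 (X(m, v) = -8 + 3 = -5)
j = -79 (j = -162 + 83 = -79)
j + X(9, 16)*(-1*(-140)) = -79 - (-5)*(-140) = -79 - 5*140 = -79 - 700 = -779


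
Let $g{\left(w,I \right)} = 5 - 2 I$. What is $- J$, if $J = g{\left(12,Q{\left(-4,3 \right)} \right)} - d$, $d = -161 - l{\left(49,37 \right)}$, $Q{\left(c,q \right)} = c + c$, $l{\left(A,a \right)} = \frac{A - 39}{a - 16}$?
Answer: $- \frac{3832}{21} \approx -182.48$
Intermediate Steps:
$l{\left(A,a \right)} = \frac{-39 + A}{-16 + a}$
$Q{\left(c,q \right)} = 2 c$
$d = - \frac{3391}{21}$ ($d = -161 - \frac{-39 + 49}{-16 + 37} = -161 - \frac{1}{21} \cdot 10 = -161 - \frac{10}{21} = - \frac{3391}{21} \approx -161.48$)
$J = \frac{3832}{21}$ ($J = \left(5 - 2 \cdot 2 \left(-4\right)\right) - - \frac{3391}{21} = \left(5 - -16\right) + \frac{3391}{21} = \left(5 + 16\right) + \frac{3391}{21} = 21 + \frac{3391}{21} = \frac{3832}{21} \approx 182.48$)
$- J = \left(-1\right) \frac{3832}{21} = - \frac{3832}{21}$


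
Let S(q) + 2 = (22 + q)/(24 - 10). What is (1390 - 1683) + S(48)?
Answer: -290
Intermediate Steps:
S(q) = -3/7 + q/14 (S(q) = -2 + (22 + q)/(24 - 10) = -2 + (22 + q)/14 = -2 + (22 + q)*(1/14) = -2 + (11/7 + q/14) = -3/7 + q/14)
(1390 - 1683) + S(48) = (1390 - 1683) + (-3/7 + (1/14)*48) = -293 + (-3/7 + 24/7) = -293 + 3 = -290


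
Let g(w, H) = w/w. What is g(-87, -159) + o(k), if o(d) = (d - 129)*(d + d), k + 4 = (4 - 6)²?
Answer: 1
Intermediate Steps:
g(w, H) = 1
k = 0 (k = -4 + (4 - 6)² = -4 + (-2)² = -4 + 4 = 0)
o(d) = 2*d*(-129 + d) (o(d) = (-129 + d)*(2*d) = 2*d*(-129 + d))
g(-87, -159) + o(k) = 1 + 2*0*(-129 + 0) = 1 + 2*0*(-129) = 1 + 0 = 1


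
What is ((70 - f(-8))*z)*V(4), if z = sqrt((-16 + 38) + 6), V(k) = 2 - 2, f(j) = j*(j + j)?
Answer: 0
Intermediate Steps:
f(j) = 2*j**2 (f(j) = j*(2*j) = 2*j**2)
V(k) = 0
z = 2*sqrt(7) (z = sqrt(22 + 6) = sqrt(28) = 2*sqrt(7) ≈ 5.2915)
((70 - f(-8))*z)*V(4) = ((70 - 2*(-8)**2)*(2*sqrt(7)))*0 = ((70 - 2*64)*(2*sqrt(7)))*0 = ((70 - 1*128)*(2*sqrt(7)))*0 = ((70 - 128)*(2*sqrt(7)))*0 = -116*sqrt(7)*0 = 0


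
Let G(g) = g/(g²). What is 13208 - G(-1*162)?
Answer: 2139697/162 ≈ 13208.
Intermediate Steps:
G(g) = 1/g (G(g) = g/g² = 1/g)
13208 - G(-1*162) = 13208 - 1/((-1*162)) = 13208 - 1/(-162) = 13208 - 1*(-1/162) = 13208 + 1/162 = 2139697/162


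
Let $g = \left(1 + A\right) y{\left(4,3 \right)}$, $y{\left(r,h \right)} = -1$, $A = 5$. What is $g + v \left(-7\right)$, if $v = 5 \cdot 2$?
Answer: $-76$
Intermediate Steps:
$v = 10$
$g = -6$ ($g = \left(1 + 5\right) \left(-1\right) = 6 \left(-1\right) = -6$)
$g + v \left(-7\right) = -6 + 10 \left(-7\right) = -6 - 70 = -76$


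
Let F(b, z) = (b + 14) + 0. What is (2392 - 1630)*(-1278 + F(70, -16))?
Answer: -909828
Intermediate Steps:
F(b, z) = 14 + b (F(b, z) = (14 + b) + 0 = 14 + b)
(2392 - 1630)*(-1278 + F(70, -16)) = (2392 - 1630)*(-1278 + (14 + 70)) = 762*(-1278 + 84) = 762*(-1194) = -909828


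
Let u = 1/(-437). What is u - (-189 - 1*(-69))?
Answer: 52439/437 ≈ 120.00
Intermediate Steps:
u = -1/437 ≈ -0.0022883
u - (-189 - 1*(-69)) = -1/437 - (-189 - 1*(-69)) = -1/437 - (-189 + 69) = -1/437 - 1*(-120) = -1/437 + 120 = 52439/437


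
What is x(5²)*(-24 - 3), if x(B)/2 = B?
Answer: -1350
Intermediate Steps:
x(B) = 2*B
x(5²)*(-24 - 3) = (2*5²)*(-24 - 3) = (2*25)*(-27) = 50*(-27) = -1350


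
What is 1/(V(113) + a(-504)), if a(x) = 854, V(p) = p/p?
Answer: 1/855 ≈ 0.0011696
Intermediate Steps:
V(p) = 1
1/(V(113) + a(-504)) = 1/(1 + 854) = 1/855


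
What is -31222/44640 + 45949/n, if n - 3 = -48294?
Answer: -593150827/359285040 ≈ -1.6509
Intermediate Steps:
n = -48291 (n = 3 - 48294 = -48291)
-31222/44640 + 45949/n = -31222/44640 + 45949/(-48291) = -31222*1/44640 + 45949*(-1/48291) = -15611/22320 - 45949/48291 = -593150827/359285040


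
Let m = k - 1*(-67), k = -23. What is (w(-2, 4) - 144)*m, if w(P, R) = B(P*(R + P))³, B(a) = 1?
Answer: -6292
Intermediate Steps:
w(P, R) = 1 (w(P, R) = 1³ = 1)
m = 44 (m = -23 - 1*(-67) = -23 + 67 = 44)
(w(-2, 4) - 144)*m = (1 - 144)*44 = -143*44 = -6292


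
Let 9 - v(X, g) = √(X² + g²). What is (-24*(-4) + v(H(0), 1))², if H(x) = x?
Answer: 10816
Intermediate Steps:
v(X, g) = 9 - √(X² + g²)
(-24*(-4) + v(H(0), 1))² = (-24*(-4) + (9 - √(0² + 1²)))² = (-8*(-12) + (9 - √(0 + 1)))² = (96 + (9 - √1))² = (96 + (9 - 1*1))² = (96 + (9 - 1))² = (96 + 8)² = 104² = 10816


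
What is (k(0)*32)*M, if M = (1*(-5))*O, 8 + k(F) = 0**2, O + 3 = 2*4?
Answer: 6400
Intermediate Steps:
O = 5 (O = -3 + 2*4 = -3 + 8 = 5)
k(F) = -8 (k(F) = -8 + 0**2 = -8 + 0 = -8)
M = -25 (M = (1*(-5))*5 = -5*5 = -25)
(k(0)*32)*M = -8*32*(-25) = -256*(-25) = 6400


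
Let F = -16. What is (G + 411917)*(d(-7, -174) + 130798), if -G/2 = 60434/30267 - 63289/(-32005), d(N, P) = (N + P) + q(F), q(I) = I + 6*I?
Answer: 10414674248609597429/193739067 ≈ 5.3756e+10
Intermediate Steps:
q(I) = 7*I
d(N, P) = -112 + N + P (d(N, P) = (N + P) + 7*(-16) = (N + P) - 112 = -112 + N + P)
G = -7699516666/968695335 (G = -2*(60434/30267 - 63289/(-32005)) = -2*(60434*(1/30267) - 63289*(-1/32005)) = -2*(60434/30267 + 63289/32005) = -2*3849758333/968695335 = -7699516666/968695335 ≈ -7.9483)
(G + 411917)*(d(-7, -174) + 130798) = (-7699516666/968695335 + 411917)*((-112 - 7 - 174) + 130798) = 399014376790529*(-293 + 130798)/968695335 = (399014376790529/968695335)*130505 = 10414674248609597429/193739067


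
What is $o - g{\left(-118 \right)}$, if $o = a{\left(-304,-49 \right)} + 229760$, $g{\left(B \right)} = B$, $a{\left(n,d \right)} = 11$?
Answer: $229889$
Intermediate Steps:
$o = 229771$ ($o = 11 + 229760 = 229771$)
$o - g{\left(-118 \right)} = 229771 - -118 = 229771 + 118 = 229889$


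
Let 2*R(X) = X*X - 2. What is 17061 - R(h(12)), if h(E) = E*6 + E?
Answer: 13534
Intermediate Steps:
h(E) = 7*E (h(E) = 6*E + E = 7*E)
R(X) = -1 + X**2/2 (R(X) = (X*X - 2)/2 = (X**2 - 2)/2 = (-2 + X**2)/2 = -1 + X**2/2)
17061 - R(h(12)) = 17061 - (-1 + (7*12)**2/2) = 17061 - (-1 + (1/2)*84**2) = 17061 - (-1 + (1/2)*7056) = 17061 - (-1 + 3528) = 17061 - 1*3527 = 17061 - 3527 = 13534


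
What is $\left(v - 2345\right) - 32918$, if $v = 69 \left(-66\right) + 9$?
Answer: $-39808$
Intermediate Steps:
$v = -4545$ ($v = -4554 + 9 = -4545$)
$\left(v - 2345\right) - 32918 = \left(-4545 - 2345\right) - 32918 = -6890 - 32918 = -39808$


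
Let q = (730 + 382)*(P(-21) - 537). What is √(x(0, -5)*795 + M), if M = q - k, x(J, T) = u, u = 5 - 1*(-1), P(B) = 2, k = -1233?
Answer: I*√588917 ≈ 767.41*I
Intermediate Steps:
q = -594920 (q = (730 + 382)*(2 - 537) = 1112*(-535) = -594920)
u = 6 (u = 5 + 1 = 6)
x(J, T) = 6
M = -593687 (M = -594920 - 1*(-1233) = -594920 + 1233 = -593687)
√(x(0, -5)*795 + M) = √(6*795 - 593687) = √(4770 - 593687) = √(-588917) = I*√588917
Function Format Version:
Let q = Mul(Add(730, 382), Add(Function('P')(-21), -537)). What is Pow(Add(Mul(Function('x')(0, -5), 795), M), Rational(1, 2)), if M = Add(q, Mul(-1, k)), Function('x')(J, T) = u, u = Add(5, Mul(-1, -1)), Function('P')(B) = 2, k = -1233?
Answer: Mul(I, Pow(588917, Rational(1, 2))) ≈ Mul(767.41, I)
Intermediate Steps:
q = -594920 (q = Mul(Add(730, 382), Add(2, -537)) = Mul(1112, -535) = -594920)
u = 6 (u = Add(5, 1) = 6)
Function('x')(J, T) = 6
M = -593687 (M = Add(-594920, Mul(-1, -1233)) = Add(-594920, 1233) = -593687)
Pow(Add(Mul(Function('x')(0, -5), 795), M), Rational(1, 2)) = Pow(Add(Mul(6, 795), -593687), Rational(1, 2)) = Pow(Add(4770, -593687), Rational(1, 2)) = Pow(-588917, Rational(1, 2)) = Mul(I, Pow(588917, Rational(1, 2)))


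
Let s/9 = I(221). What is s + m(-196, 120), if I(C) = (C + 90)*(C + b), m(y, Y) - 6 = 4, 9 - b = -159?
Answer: 1088821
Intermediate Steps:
b = 168 (b = 9 - 1*(-159) = 9 + 159 = 168)
m(y, Y) = 10 (m(y, Y) = 6 + 4 = 10)
I(C) = (90 + C)*(168 + C) (I(C) = (C + 90)*(C + 168) = (90 + C)*(168 + C))
s = 1088811 (s = 9*(15120 + 221² + 258*221) = 9*(15120 + 48841 + 57018) = 9*120979 = 1088811)
s + m(-196, 120) = 1088811 + 10 = 1088821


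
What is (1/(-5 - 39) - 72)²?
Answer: 10042561/1936 ≈ 5187.3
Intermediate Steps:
(1/(-5 - 39) - 72)² = (1/(-44) - 72)² = (-1/44 - 72)² = (-3169/44)² = 10042561/1936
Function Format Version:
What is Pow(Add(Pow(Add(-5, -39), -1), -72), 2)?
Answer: Rational(10042561, 1936) ≈ 5187.3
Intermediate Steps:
Pow(Add(Pow(Add(-5, -39), -1), -72), 2) = Pow(Add(Pow(-44, -1), -72), 2) = Pow(Add(Rational(-1, 44), -72), 2) = Pow(Rational(-3169, 44), 2) = Rational(10042561, 1936)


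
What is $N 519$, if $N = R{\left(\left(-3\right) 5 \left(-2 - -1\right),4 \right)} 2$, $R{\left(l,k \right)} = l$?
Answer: $15570$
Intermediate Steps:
$N = 30$ ($N = \left(-3\right) 5 \left(-2 - -1\right) 2 = - 15 \left(-2 + 1\right) 2 = \left(-15\right) \left(-1\right) 2 = 15 \cdot 2 = 30$)
$N 519 = 30 \cdot 519 = 15570$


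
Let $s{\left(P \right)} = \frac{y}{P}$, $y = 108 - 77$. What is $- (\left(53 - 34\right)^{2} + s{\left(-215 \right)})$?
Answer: $- \frac{77584}{215} \approx -360.86$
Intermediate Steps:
$y = 31$ ($y = 108 - 77 = 31$)
$s{\left(P \right)} = \frac{31}{P}$
$- (\left(53 - 34\right)^{2} + s{\left(-215 \right)}) = - (\left(53 - 34\right)^{2} + \frac{31}{-215}) = - (19^{2} + 31 \left(- \frac{1}{215}\right)) = - (361 - \frac{31}{215}) = \left(-1\right) \frac{77584}{215} = - \frac{77584}{215}$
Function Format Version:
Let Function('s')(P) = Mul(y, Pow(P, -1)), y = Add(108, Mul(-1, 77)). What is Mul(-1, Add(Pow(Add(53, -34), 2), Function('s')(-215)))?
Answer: Rational(-77584, 215) ≈ -360.86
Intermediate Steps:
y = 31 (y = Add(108, -77) = 31)
Function('s')(P) = Mul(31, Pow(P, -1))
Mul(-1, Add(Pow(Add(53, -34), 2), Function('s')(-215))) = Mul(-1, Add(Pow(Add(53, -34), 2), Mul(31, Pow(-215, -1)))) = Mul(-1, Add(Pow(19, 2), Mul(31, Rational(-1, 215)))) = Mul(-1, Add(361, Rational(-31, 215))) = Mul(-1, Rational(77584, 215)) = Rational(-77584, 215)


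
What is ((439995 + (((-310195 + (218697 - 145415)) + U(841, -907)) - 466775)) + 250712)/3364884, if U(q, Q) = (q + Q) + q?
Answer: -6103/1682442 ≈ -0.0036275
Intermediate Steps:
U(q, Q) = Q + 2*q (U(q, Q) = (Q + q) + q = Q + 2*q)
((439995 + (((-310195 + (218697 - 145415)) + U(841, -907)) - 466775)) + 250712)/3364884 = ((439995 + (((-310195 + (218697 - 145415)) + (-907 + 2*841)) - 466775)) + 250712)/3364884 = ((439995 + (((-310195 + 73282) + (-907 + 1682)) - 466775)) + 250712)*(1/3364884) = ((439995 + ((-236913 + 775) - 466775)) + 250712)*(1/3364884) = ((439995 + (-236138 - 466775)) + 250712)*(1/3364884) = ((439995 - 702913) + 250712)*(1/3364884) = (-262918 + 250712)*(1/3364884) = -12206*1/3364884 = -6103/1682442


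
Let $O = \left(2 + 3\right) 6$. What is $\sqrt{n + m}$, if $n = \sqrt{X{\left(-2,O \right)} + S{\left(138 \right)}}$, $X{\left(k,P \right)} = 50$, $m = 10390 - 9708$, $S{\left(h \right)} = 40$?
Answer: $\sqrt{682 + 3 \sqrt{10}} \approx 26.296$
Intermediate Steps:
$O = 30$ ($O = 5 \cdot 6 = 30$)
$m = 682$ ($m = 10390 - 9708 = 682$)
$n = 3 \sqrt{10}$ ($n = \sqrt{50 + 40} = \sqrt{90} = 3 \sqrt{10} \approx 9.4868$)
$\sqrt{n + m} = \sqrt{3 \sqrt{10} + 682} = \sqrt{682 + 3 \sqrt{10}}$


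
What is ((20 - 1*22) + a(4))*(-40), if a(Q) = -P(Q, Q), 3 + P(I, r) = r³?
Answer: 2520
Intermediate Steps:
P(I, r) = -3 + r³
a(Q) = 3 - Q³ (a(Q) = -(-3 + Q³) = 3 - Q³)
((20 - 1*22) + a(4))*(-40) = ((20 - 1*22) + (3 - 1*4³))*(-40) = ((20 - 22) + (3 - 1*64))*(-40) = (-2 + (3 - 64))*(-40) = (-2 - 61)*(-40) = -63*(-40) = 2520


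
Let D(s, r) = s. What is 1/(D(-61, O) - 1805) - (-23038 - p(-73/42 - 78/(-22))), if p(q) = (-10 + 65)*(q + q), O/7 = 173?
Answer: 303519199/13062 ≈ 23237.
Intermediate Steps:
O = 1211 (O = 7*173 = 1211)
p(q) = 110*q (p(q) = 55*(2*q) = 110*q)
1/(D(-61, O) - 1805) - (-23038 - p(-73/42 - 78/(-22))) = 1/(-61 - 1805) - (-23038 - 110*(-73/42 - 78/(-22))) = 1/(-1866) - (-23038 - 110*(-73*1/42 - 78*(-1/22))) = -1/1866 - (-23038 - 110*(-73/42 + 39/11)) = -1/1866 - (-23038 - 110*835/462) = -1/1866 - (-23038 - 1*4175/21) = -1/1866 - (-23038 - 4175/21) = -1/1866 - 1*(-487973/21) = -1/1866 + 487973/21 = 303519199/13062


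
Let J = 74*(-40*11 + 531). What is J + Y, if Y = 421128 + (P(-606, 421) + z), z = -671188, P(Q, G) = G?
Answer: -242905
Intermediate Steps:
J = 6734 (J = 74*(-440 + 531) = 74*91 = 6734)
Y = -249639 (Y = 421128 + (421 - 671188) = 421128 - 670767 = -249639)
J + Y = 6734 - 249639 = -242905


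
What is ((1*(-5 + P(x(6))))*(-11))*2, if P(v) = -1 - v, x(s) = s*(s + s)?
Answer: 1716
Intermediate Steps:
x(s) = 2*s² (x(s) = s*(2*s) = 2*s²)
((1*(-5 + P(x(6))))*(-11))*2 = ((1*(-5 + (-1 - 2*6²)))*(-11))*2 = ((1*(-5 + (-1 - 2*36)))*(-11))*2 = ((1*(-5 + (-1 - 1*72)))*(-11))*2 = ((1*(-5 + (-1 - 72)))*(-11))*2 = ((1*(-5 - 73))*(-11))*2 = ((1*(-78))*(-11))*2 = -78*(-11)*2 = 858*2 = 1716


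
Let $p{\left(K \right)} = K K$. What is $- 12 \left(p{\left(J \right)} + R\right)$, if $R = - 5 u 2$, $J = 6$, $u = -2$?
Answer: $-672$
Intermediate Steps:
$p{\left(K \right)} = K^{2}$
$R = 20$ ($R = \left(-5\right) \left(-2\right) 2 = 10 \cdot 2 = 20$)
$- 12 \left(p{\left(J \right)} + R\right) = - 12 \left(6^{2} + 20\right) = - 12 \left(36 + 20\right) = \left(-12\right) 56 = -672$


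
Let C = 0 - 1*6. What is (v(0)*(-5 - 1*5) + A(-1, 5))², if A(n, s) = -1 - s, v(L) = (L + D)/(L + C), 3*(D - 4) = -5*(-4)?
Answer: 11236/81 ≈ 138.72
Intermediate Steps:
C = -6 (C = 0 - 6 = -6)
D = 32/3 (D = 4 + (-5*(-4))/3 = 4 + (⅓)*20 = 4 + 20/3 = 32/3 ≈ 10.667)
v(L) = (32/3 + L)/(-6 + L) (v(L) = (L + 32/3)/(L - 6) = (32/3 + L)/(-6 + L))
(v(0)*(-5 - 1*5) + A(-1, 5))² = (((32/3 + 0)/(-6 + 0))*(-5 - 1*5) + (-1 - 1*5))² = (((32/3)/(-6))*(-5 - 5) + (-1 - 5))² = (-⅙*32/3*(-10) - 6)² = (-16/9*(-10) - 6)² = (160/9 - 6)² = (106/9)² = 11236/81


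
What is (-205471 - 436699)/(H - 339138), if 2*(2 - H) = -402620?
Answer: 321085/68913 ≈ 4.6593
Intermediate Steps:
H = 201312 (H = 2 - ½*(-402620) = 2 + 201310 = 201312)
(-205471 - 436699)/(H - 339138) = (-205471 - 436699)/(201312 - 339138) = -642170/(-137826) = -642170*(-1/137826) = 321085/68913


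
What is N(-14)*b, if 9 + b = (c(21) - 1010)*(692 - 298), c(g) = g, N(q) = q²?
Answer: -76376300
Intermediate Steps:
b = -389675 (b = -9 + (21 - 1010)*(692 - 298) = -9 - 989*394 = -9 - 389666 = -389675)
N(-14)*b = (-14)²*(-389675) = 196*(-389675) = -76376300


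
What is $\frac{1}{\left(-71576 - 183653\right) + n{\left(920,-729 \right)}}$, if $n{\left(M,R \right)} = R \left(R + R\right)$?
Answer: $\frac{1}{807653} \approx 1.2382 \cdot 10^{-6}$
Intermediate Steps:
$n{\left(M,R \right)} = 2 R^{2}$ ($n{\left(M,R \right)} = R 2 R = 2 R^{2}$)
$\frac{1}{\left(-71576 - 183653\right) + n{\left(920,-729 \right)}} = \frac{1}{\left(-71576 - 183653\right) + 2 \left(-729\right)^{2}} = \frac{1}{-255229 + 2 \cdot 531441} = \frac{1}{-255229 + 1062882} = \frac{1}{807653}$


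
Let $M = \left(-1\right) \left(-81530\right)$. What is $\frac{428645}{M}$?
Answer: $\frac{85729}{16306} \approx 5.2575$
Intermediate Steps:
$M = 81530$
$\frac{428645}{M} = \frac{428645}{81530} = 428645 \cdot \frac{1}{81530} = \frac{85729}{16306}$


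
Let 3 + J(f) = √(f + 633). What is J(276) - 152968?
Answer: -152971 + 3*√101 ≈ -1.5294e+5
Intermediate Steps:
J(f) = -3 + √(633 + f) (J(f) = -3 + √(f + 633) = -3 + √(633 + f))
J(276) - 152968 = (-3 + √(633 + 276)) - 152968 = (-3 + √909) - 152968 = (-3 + 3*√101) - 152968 = -152971 + 3*√101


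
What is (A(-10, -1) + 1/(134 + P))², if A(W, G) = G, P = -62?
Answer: 5041/5184 ≈ 0.97241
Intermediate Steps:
(A(-10, -1) + 1/(134 + P))² = (-1 + 1/(134 - 62))² = (-1 + 1/72)² = (-71/72)² = 5041/5184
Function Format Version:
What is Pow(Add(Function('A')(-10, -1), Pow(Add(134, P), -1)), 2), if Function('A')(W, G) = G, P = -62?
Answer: Rational(5041, 5184) ≈ 0.97241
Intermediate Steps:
Pow(Add(Function('A')(-10, -1), Pow(Add(134, P), -1)), 2) = Pow(Add(-1, Pow(Add(134, -62), -1)), 2) = Pow(Add(-1, Pow(72, -1)), 2) = Pow(Add(-1, Rational(1, 72)), 2) = Pow(Rational(-71, 72), 2) = Rational(5041, 5184)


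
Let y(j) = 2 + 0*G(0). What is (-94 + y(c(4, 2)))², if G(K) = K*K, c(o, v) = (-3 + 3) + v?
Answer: 8464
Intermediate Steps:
c(o, v) = v (c(o, v) = 0 + v = v)
G(K) = K²
y(j) = 2 (y(j) = 2 + 0*0² = 2 + 0*0 = 2 + 0 = 2)
(-94 + y(c(4, 2)))² = (-94 + 2)² = (-92)² = 8464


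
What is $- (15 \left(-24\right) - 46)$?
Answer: $406$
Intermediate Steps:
$- (15 \left(-24\right) - 46) = - (-360 - 46) = \left(-1\right) \left(-406\right) = 406$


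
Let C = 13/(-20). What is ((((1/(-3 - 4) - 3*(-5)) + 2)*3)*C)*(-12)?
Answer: 13806/35 ≈ 394.46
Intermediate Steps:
C = -13/20 (C = 13*(-1/20) = -13/20 ≈ -0.65000)
((((1/(-3 - 4) - 3*(-5)) + 2)*3)*C)*(-12) = ((((1/(-3 - 4) - 3*(-5)) + 2)*3)*(-13/20))*(-12) = ((((1/(-7) + 15) + 2)*3)*(-13/20))*(-12) = ((((-1/7 + 15) + 2)*3)*(-13/20))*(-12) = (((104/7 + 2)*3)*(-13/20))*(-12) = (((118/7)*3)*(-13/20))*(-12) = ((354/7)*(-13/20))*(-12) = -2301/70*(-12) = 13806/35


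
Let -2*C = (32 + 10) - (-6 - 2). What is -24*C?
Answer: 600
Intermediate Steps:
C = -25 (C = -((32 + 10) - (-6 - 2))/2 = -(42 - 1*(-8))/2 = -(42 + 8)/2 = -½*50 = -25)
-24*C = -24*(-25) = 600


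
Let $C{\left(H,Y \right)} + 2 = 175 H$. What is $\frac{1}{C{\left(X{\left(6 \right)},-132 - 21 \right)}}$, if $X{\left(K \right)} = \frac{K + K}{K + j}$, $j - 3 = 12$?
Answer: $\frac{1}{98} \approx 0.010204$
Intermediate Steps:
$j = 15$ ($j = 3 + 12 = 15$)
$X{\left(K \right)} = \frac{2 K}{15 + K}$ ($X{\left(K \right)} = \frac{K + K}{K + 15} = \frac{2 K}{15 + K}$)
$C{\left(H,Y \right)} = -2 + 175 H$
$\frac{1}{C{\left(X{\left(6 \right)},-132 - 21 \right)}} = \frac{1}{-2 + 175 \cdot 2 \cdot 6 \frac{1}{15 + 6}} = \frac{1}{-2 + 175 \cdot 2 \cdot 6 \cdot \frac{1}{21}} = \frac{1}{-2 + 175 \cdot \frac{4}{7}} = \frac{1}{-2 + 100} = \frac{1}{98}$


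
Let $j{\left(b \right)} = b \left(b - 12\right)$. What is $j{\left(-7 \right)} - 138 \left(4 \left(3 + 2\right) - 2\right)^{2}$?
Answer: $-44579$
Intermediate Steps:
$j{\left(b \right)} = b \left(-12 + b\right)$
$j{\left(-7 \right)} - 138 \left(4 \left(3 + 2\right) - 2\right)^{2} = - 7 \left(-12 - 7\right) - 138 \left(4 \left(3 + 2\right) - 2\right)^{2} = \left(-7\right) \left(-19\right) - 138 \left(4 \cdot 5 - 2\right)^{2} = 133 - 138 \left(20 - 2\right)^{2} = 133 - 138 \cdot 18^{2} = 133 - 44712 = -44579$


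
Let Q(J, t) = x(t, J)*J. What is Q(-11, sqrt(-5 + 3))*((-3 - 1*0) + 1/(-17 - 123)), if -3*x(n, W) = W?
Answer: 50941/420 ≈ 121.29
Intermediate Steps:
x(n, W) = -W/3
Q(J, t) = -J**2/3 (Q(J, t) = (-J/3)*J = -J**2/3)
Q(-11, sqrt(-5 + 3))*((-3 - 1*0) + 1/(-17 - 123)) = (-1/3*(-11)**2)*((-3 - 1*0) + 1/(-17 - 123)) = (-1/3*121)*((-3 + 0) + 1/(-140)) = -121*(-3 - 1/140)/3 = -121/3*(-421/140) = 50941/420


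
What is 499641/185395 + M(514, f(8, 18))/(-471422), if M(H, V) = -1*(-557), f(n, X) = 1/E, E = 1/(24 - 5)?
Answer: 33634070641/12485611670 ≈ 2.6938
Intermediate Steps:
E = 1/19 ≈ 0.052632
f(n, X) = 19 (f(n, X) = 1/(1/19) = 19)
M(H, V) = 557
499641/185395 + M(514, f(8, 18))/(-471422) = 499641/185395 + 557/(-471422) = 499641*(1/185395) + 557*(-1/471422) = 499641/185395 - 557/471422 = 33634070641/12485611670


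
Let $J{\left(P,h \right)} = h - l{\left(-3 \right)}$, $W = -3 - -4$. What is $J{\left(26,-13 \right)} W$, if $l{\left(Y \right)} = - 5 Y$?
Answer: $-28$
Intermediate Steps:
$W = 1$ ($W = -3 + 4 = 1$)
$J{\left(P,h \right)} = -15 + h$ ($J{\left(P,h \right)} = h - \left(-5\right) \left(-3\right) = h - 15 = -15 + h$)
$J{\left(26,-13 \right)} W = \left(-15 - 13\right) 1 = \left(-28\right) 1 = -28$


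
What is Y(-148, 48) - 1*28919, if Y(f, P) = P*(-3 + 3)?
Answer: -28919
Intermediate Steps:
Y(f, P) = 0 (Y(f, P) = P*0 = 0)
Y(-148, 48) - 1*28919 = 0 - 1*28919 = 0 - 28919 = -28919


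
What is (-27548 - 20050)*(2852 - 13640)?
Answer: 513487224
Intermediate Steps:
(-27548 - 20050)*(2852 - 13640) = -47598*(-10788) = 513487224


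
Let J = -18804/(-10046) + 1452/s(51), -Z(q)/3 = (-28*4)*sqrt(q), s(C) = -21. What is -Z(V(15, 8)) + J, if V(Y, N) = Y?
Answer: -2365318/35161 - 336*sqrt(15) ≈ -1368.6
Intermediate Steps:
Z(q) = 336*sqrt(q) (Z(q) = -3*(-28*4)*sqrt(q) = -(-336)*sqrt(q) = 336*sqrt(q))
J = -2365318/35161 (J = -18804/(-10046) + 1452/(-21) = -18804*(-1/10046) + 1452*(-1/21) = 9402/5023 - 484/7 = -2365318/35161 ≈ -67.271)
-Z(V(15, 8)) + J = -336*sqrt(15) - 2365318/35161 = -2365318/35161 - 336*sqrt(15)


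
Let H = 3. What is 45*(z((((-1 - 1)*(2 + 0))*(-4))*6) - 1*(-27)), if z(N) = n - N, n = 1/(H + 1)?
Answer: -12375/4 ≈ -3093.8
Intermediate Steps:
n = ¼ (n = 1/(3 + 1) = 1/4 = ¼ ≈ 0.25000)
z(N) = ¼ - N
45*(z((((-1 - 1)*(2 + 0))*(-4))*6) - 1*(-27)) = 45*((¼ - ((-1 - 1)*(2 + 0))*(-4)*6) - 1*(-27)) = 45*((¼ - -2*2*(-4)*6) + 27) = 45*((¼ - (-4*(-4))*6) + 27) = 45*((¼ - 16*6) + 27) = 45*((¼ - 1*96) + 27) = 45*((¼ - 96) + 27) = 45*(-383/4 + 27) = 45*(-275/4) = -12375/4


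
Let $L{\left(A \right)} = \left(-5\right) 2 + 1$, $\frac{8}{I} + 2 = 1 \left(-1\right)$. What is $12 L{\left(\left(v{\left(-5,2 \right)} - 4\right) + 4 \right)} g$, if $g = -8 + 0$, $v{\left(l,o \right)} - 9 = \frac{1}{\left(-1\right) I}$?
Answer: $864$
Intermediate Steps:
$I = - \frac{8}{3}$ ($I = \frac{8}{-2 + 1 \left(-1\right)} = \frac{8}{-2 - 1} = \frac{8}{-3} = 8 \left(- \frac{1}{3}\right) = - \frac{8}{3} \approx -2.6667$)
$v{\left(l,o \right)} = \frac{75}{8}$ ($v{\left(l,o \right)} = 9 + \frac{1}{\left(-1\right) \left(- \frac{8}{3}\right)} = 9 + \frac{1}{\frac{8}{3}} = 9 + \frac{3}{8} = \frac{75}{8}$)
$L{\left(A \right)} = -9$ ($L{\left(A \right)} = -10 + 1 = -9$)
$g = -8$
$12 L{\left(\left(v{\left(-5,2 \right)} - 4\right) + 4 \right)} g = 12 \left(-9\right) \left(-8\right) = \left(-108\right) \left(-8\right) = 864$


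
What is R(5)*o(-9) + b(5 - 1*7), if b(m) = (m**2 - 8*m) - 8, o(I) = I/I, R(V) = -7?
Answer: 5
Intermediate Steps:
o(I) = 1
b(m) = -8 + m**2 - 8*m
R(5)*o(-9) + b(5 - 1*7) = -7*1 + (-8 + (5 - 1*7)**2 - 8*(5 - 1*7)) = -7 + (-8 + (5 - 7)**2 - 8*(5 - 7)) = -7 + (-8 + (-2)**2 - 8*(-2)) = -7 + (-8 + 4 + 16) = -7 + 12 = 5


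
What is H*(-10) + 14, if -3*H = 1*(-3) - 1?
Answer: ⅔ ≈ 0.66667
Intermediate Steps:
H = 4/3 (H = -(1*(-3) - 1)/3 = -(-3 - 1)/3 = -⅓*(-4) = 4/3 ≈ 1.3333)
H*(-10) + 14 = (4/3)*(-10) + 14 = -40/3 + 14 = ⅔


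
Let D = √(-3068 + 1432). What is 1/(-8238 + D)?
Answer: -4119/33933140 - I*√409/33933140 ≈ -0.00012139 - 5.9599e-7*I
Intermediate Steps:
D = 2*I*√409 (D = √(-1636) = 2*I*√409 ≈ 40.448*I)
1/(-8238 + D) = 1/(-8238 + 2*I*√409)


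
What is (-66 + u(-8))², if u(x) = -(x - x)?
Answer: 4356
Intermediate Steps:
u(x) = 0 (u(x) = -1*0 = 0)
(-66 + u(-8))² = (-66 + 0)² = (-66)² = 4356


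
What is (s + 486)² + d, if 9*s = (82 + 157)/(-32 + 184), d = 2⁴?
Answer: 442370660353/1871424 ≈ 2.3638e+5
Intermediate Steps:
d = 16
s = 239/1368 (s = ((82 + 157)/(-32 + 184))/9 = (239/152)/9 = (239*(1/152))/9 = (⅑)*(239/152) = 239/1368 ≈ 0.17471)
(s + 486)² + d = (239/1368 + 486)² + 16 = (665087/1368)² + 16 = 442340717569/1871424 + 16 = 442370660353/1871424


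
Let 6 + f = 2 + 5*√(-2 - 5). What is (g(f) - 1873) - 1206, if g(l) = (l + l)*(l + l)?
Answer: -3715 - 160*I*√7 ≈ -3715.0 - 423.32*I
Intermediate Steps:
f = -4 + 5*I*√7 (f = -6 + (2 + 5*√(-2 - 5)) = -6 + (2 + 5*√(-7)) = -6 + (2 + 5*(I*√7)) = -6 + (2 + 5*I*√7) = -4 + 5*I*√7 ≈ -4.0 + 13.229*I)
g(l) = 4*l² (g(l) = (2*l)*(2*l) = 4*l²)
(g(f) - 1873) - 1206 = (4*(-4 + 5*I*√7)² - 1873) - 1206 = (-1873 + 4*(-4 + 5*I*√7)²) - 1206 = -3079 + 4*(-4 + 5*I*√7)²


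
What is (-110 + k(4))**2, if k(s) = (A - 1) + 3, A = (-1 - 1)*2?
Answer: 12544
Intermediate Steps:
A = -4 (A = -2*2 = -4)
k(s) = -2 (k(s) = (-4 - 1) + 3 = -5 + 3 = -2)
(-110 + k(4))**2 = (-110 - 2)**2 = (-112)**2 = 12544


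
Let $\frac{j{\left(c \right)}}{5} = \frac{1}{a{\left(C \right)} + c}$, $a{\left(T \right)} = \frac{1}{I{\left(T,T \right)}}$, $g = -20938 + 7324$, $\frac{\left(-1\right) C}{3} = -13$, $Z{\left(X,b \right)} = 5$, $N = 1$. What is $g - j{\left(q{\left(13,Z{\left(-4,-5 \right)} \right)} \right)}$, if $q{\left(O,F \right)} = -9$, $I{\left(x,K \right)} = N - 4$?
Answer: $- \frac{381177}{28} \approx -13613.0$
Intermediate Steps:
$I{\left(x,K \right)} = -3$ ($I{\left(x,K \right)} = 1 - 4 = -3$)
$C = 39$ ($C = \left(-3\right) \left(-13\right) = 39$)
$g = -13614$
$a{\left(T \right)} = - \frac{1}{3}$ ($a{\left(T \right)} = \frac{1}{-3} = - \frac{1}{3}$)
$j{\left(c \right)} = \frac{5}{- \frac{1}{3} + c}$
$g - j{\left(q{\left(13,Z{\left(-4,-5 \right)} \right)} \right)} = -13614 - \frac{15}{-1 + 3 \left(-9\right)} = -13614 - \frac{15}{-1 - 27} = -13614 - \frac{15}{-28} = -13614 - 15 \left(- \frac{1}{28}\right) = -13614 - - \frac{15}{28} = -13614 + \frac{15}{28} = - \frac{381177}{28}$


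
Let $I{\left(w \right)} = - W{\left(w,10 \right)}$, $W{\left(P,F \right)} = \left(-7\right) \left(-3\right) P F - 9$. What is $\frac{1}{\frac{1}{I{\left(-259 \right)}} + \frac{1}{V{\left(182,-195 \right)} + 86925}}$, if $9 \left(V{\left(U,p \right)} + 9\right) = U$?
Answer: $\frac{42563191974}{1272017} \approx 33461.0$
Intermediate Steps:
$V{\left(U,p \right)} = -9 + \frac{U}{9}$
$W{\left(P,F \right)} = -9 + 21 F P$ ($W{\left(P,F \right)} = 21 P F - 9 = 21 F P - 9 = -9 + 21 F P$)
$I{\left(w \right)} = 9 - 210 w$ ($I{\left(w \right)} = - (-9 + 21 \cdot 10 w) = - (-9 + 210 w) = 9 - 210 w$)
$\frac{1}{\frac{1}{I{\left(-259 \right)}} + \frac{1}{V{\left(182,-195 \right)} + 86925}} = \frac{1}{\frac{1}{9 - -54390} + \frac{1}{\left(-9 + \frac{1}{9} \cdot 182\right) + 86925}} = \frac{1}{\frac{1}{9 + 54390} + \frac{1}{\left(-9 + \frac{182}{9}\right) + 86925}} = \frac{1}{\frac{1}{54399} + \frac{1}{\frac{101}{9} + 86925}} = \frac{1}{\frac{1}{54399} + \frac{1}{\frac{782426}{9}}} = \frac{1}{\frac{1}{54399} + \frac{9}{782426}} = \frac{1}{\frac{1272017}{42563191974}} = \frac{42563191974}{1272017}$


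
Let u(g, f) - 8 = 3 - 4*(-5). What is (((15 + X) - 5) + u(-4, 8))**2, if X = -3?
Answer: 1444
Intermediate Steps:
u(g, f) = 31 (u(g, f) = 8 + (3 - 4*(-5)) = 8 + (3 + 20) = 8 + 23 = 31)
(((15 + X) - 5) + u(-4, 8))**2 = (((15 - 3) - 5) + 31)**2 = ((12 - 5) + 31)**2 = (7 + 31)**2 = 38**2 = 1444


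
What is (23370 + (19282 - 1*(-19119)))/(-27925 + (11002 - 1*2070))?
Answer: -61771/18993 ≈ -3.2523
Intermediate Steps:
(23370 + (19282 - 1*(-19119)))/(-27925 + (11002 - 1*2070)) = (23370 + (19282 + 19119))/(-27925 + (11002 - 2070)) = (23370 + 38401)/(-27925 + 8932) = 61771/(-18993) = 61771*(-1/18993) = -61771/18993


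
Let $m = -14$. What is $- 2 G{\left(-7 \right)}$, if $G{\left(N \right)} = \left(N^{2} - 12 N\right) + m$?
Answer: $-238$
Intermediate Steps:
$G{\left(N \right)} = -14 + N^{2} - 12 N$ ($G{\left(N \right)} = \left(N^{2} - 12 N\right) - 14 = -14 + N^{2} - 12 N$)
$- 2 G{\left(-7 \right)} = - 2 \left(-14 + \left(-7\right)^{2} - -84\right) = - 2 \left(-14 + 49 + 84\right) = \left(-2\right) 119 = -238$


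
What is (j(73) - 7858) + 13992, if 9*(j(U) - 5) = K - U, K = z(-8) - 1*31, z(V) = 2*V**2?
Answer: 18425/3 ≈ 6141.7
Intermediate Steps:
K = 97 (K = 2*(-8)**2 - 1*31 = 2*64 - 31 = 128 - 31 = 97)
j(U) = 142/9 - U/9 (j(U) = 5 + (97 - U)/9 = 5 + (97/9 - U/9) = 142/9 - U/9)
(j(73) - 7858) + 13992 = ((142/9 - 1/9*73) - 7858) + 13992 = ((142/9 - 73/9) - 7858) + 13992 = (23/3 - 7858) + 13992 = -23551/3 + 13992 = 18425/3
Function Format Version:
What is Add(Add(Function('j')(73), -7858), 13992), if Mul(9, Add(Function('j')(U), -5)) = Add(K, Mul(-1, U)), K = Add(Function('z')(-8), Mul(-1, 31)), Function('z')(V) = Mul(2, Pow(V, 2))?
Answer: Rational(18425, 3) ≈ 6141.7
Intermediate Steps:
K = 97 (K = Add(Mul(2, Pow(-8, 2)), Mul(-1, 31)) = Add(Mul(2, 64), -31) = Add(128, -31) = 97)
Function('j')(U) = Add(Rational(142, 9), Mul(Rational(-1, 9), U)) (Function('j')(U) = Add(5, Mul(Rational(1, 9), Add(97, Mul(-1, U)))) = Add(5, Add(Rational(97, 9), Mul(Rational(-1, 9), U))) = Add(Rational(142, 9), Mul(Rational(-1, 9), U)))
Add(Add(Function('j')(73), -7858), 13992) = Add(Add(Add(Rational(142, 9), Mul(Rational(-1, 9), 73)), -7858), 13992) = Add(Add(Add(Rational(142, 9), Rational(-73, 9)), -7858), 13992) = Add(Add(Rational(23, 3), -7858), 13992) = Add(Rational(-23551, 3), 13992) = Rational(18425, 3)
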